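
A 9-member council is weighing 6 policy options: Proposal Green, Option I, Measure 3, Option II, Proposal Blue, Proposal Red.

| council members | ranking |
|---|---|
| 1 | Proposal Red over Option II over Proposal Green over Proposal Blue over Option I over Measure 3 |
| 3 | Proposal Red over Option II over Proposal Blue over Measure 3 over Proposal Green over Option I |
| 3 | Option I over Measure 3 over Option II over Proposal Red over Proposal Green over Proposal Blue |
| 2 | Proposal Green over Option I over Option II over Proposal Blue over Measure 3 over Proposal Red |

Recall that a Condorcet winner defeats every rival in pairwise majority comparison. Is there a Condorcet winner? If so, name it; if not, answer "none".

none

Pairwise majorities:
Proposal Green–Option I: Proposal Green 6–3.
Proposal Green–Measure 3: Measure 3 6–3.
Proposal Green–Option II: Option II 7–2.
Proposal Green–Proposal Blue: Proposal Green 6–3.
Proposal Green vs Proposal Red: 2 for Proposal Green, 7 for Proposal Red — Proposal Red by 7–2.
Option I vs Measure 3: Option I preferred on 1+3+2 = 6 ballots; Option I wins 6–3.
Option I–Option II: Option I 5–4.
Option I vs Proposal Blue: 3+2 = 5 for Option I, 4 for Proposal Blue — Option I by 5–4.
Option I vs Proposal Red: Option I wins 5–4.
Measure 3 vs Option II: 3 to 6, Option II.
Measure 3 vs Proposal Blue: Measure 3 preferred on 3 ballots; Proposal Blue wins 6–3.
Measure 3 vs Proposal Red: Measure 3, 5–4.
Option II vs Proposal Blue: Option II preferred on 1+3+3+2 = 9 ballots; Option II wins 9–0.
Option II vs Proposal Red: Option II preferred on 3+2 = 5 ballots; Option II wins 5–4.
Proposal Blue vs Proposal Red: Proposal Blue preferred on 2 ballots; Proposal Red wins 7–2.
Each option drops at least one matchup (Proposal Green loses to Measure 3; Option I loses to Proposal Green; Measure 3 loses to Option I; Option II loses to Option I; Proposal Blue loses to Proposal Green; Proposal Red loses to Option I); the cycle Proposal Green → Option I → Measure 3 → Proposal Green rules out a Condorcet winner.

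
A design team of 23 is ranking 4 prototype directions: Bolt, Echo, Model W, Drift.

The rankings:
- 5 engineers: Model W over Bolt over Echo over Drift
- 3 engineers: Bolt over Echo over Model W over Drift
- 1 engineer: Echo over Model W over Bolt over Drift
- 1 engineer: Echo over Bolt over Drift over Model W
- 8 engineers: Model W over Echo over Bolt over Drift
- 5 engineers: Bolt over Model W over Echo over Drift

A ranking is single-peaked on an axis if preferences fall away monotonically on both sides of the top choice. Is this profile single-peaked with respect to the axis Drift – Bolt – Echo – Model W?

Axis positions: Drift=1, Bolt=2, Echo=3, Model W=4.
Cluster 1: ranking walks positions 4-2-3-1; Bolt is ranked above Echo even though Echo lies between Bolt and the peak Model W on the axis — preferences dip and rise again. Not single-peaked.
Cluster 2 (peak Bolt at position 2): ranking walks positions 2-3-4-1, expanding outward from the peak — single-peaked.
Cluster 3 (peak Echo at position 3): ranking walks positions 3-4-2-1, expanding outward from the peak — single-peaked.
Cluster 4 (peak Echo at position 3): ranking walks positions 3-2-1-4, expanding outward from the peak — single-peaked.
Cluster 5 (peak Model W at position 4): ranking walks positions 4-3-2-1, expanding outward from the peak — single-peaked.
Cluster 6: ranking walks positions 2-4-3-1; Model W is ranked above Echo even though Echo lies between Model W and the peak Bolt on the axis — preferences dip and rise again. Not single-peaked.
Cluster 1 violates single-peakedness, so the profile is not single-peaked on this axis.

no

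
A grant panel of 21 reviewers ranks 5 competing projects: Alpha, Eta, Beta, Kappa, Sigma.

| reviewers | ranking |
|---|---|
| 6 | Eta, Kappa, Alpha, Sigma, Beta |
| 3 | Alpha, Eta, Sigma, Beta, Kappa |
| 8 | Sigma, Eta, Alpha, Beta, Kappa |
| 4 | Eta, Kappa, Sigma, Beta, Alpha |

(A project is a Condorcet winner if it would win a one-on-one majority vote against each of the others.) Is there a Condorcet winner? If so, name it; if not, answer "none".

Check each pair by majority over 21 ballots:
Alpha–Eta: Eta 18–3.
Alpha–Beta: Alpha 17–4.
Alpha–Kappa: Alpha 11–10.
Alpha vs Sigma: Sigma, 12–9.
Eta vs Beta: Eta wins 21–0.
Eta vs Kappa: Eta, 21–0.
Eta vs Sigma: Eta, 13–8.
Beta vs Kappa: Beta, 11–10.
Beta vs Sigma: Sigma wins 21–0.
Kappa vs Sigma: Sigma, 11–10.
Eta beats each of Alpha, Beta, Kappa, Sigma — Eta is the Condorcet winner.

Eta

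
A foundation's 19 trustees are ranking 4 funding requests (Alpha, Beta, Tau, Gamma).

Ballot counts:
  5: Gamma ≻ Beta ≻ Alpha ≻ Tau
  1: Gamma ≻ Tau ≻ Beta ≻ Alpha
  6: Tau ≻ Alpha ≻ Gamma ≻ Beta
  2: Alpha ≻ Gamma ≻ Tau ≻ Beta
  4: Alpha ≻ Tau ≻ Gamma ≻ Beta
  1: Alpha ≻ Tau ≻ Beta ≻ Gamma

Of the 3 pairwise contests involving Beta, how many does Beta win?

0

Beta against each rival (19 reviewers):
Beta vs Alpha: Alpha, 13–6.
Beta vs Tau: Tau, 14–5.
Beta vs Gamma: Beta is ranked higher on 1 ballot, Gamma on 18. Gamma wins 18–1.
Beta beats no one; loses to Alpha, Tau, Gamma — 0 pairwise wins.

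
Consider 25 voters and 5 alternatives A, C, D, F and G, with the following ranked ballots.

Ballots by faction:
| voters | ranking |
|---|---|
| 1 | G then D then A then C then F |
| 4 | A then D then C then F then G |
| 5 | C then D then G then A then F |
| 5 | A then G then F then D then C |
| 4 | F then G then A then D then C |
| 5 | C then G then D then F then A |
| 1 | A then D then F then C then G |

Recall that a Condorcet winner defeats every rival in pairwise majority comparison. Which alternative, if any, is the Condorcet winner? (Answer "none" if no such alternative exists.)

Head-to-head results (25 voters):
A vs C: A preferred on 1+4+5+4+1 = 15 ballots; A wins 15–10.
A vs D: 14 to 11, A.
A vs F: 1+4+5+5+1 = 16 for A, 9 for F — A by 16–9.
A vs G: A is ranked higher on 4+5+1 = 10 ballots, G on 15. G wins 15–10.
C vs D: C preferred on 5+5 = 10 ballots; D wins 15–10.
C vs F: C is ranked higher on 1+4+5+5 = 15 ballots, F on 10. C wins 15–10.
C vs G: 4+5+5+1 = 15 for C, 10 for G — C by 15–10.
D vs F: 1+4+5+5+1 = 16 for D, 9 for F — D by 16–9.
D vs G: D preferred on 4+5+1 = 10 ballots; G wins 15–10.
F vs G: F is ranked higher on 4+4+1 = 9 ballots, G on 16. G wins 16–9.
No alternative is unbeaten: A loses to G; C loses to A; D loses to A; F loses to A; G loses to C. In particular A > C > G > A is a majority cycle — no Condorcet winner exists.

none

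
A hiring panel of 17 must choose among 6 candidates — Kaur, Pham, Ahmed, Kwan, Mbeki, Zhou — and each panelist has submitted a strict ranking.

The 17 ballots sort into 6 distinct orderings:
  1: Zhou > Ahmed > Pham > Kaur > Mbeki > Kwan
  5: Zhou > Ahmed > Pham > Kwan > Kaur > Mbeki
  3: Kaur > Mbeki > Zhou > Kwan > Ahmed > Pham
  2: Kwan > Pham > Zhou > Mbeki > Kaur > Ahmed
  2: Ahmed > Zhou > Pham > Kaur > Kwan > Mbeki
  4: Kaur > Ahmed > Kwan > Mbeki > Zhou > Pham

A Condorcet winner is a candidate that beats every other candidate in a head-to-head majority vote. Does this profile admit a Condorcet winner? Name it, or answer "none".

Zhou

Pairwise majorities:
Kaur–Pham: Pham 10–7.
Kaur–Ahmed: Kaur 9–8.
Kaur vs Kwan: Kaur, 10–7.
Kaur–Mbeki: Kaur 15–2.
Kaur vs Zhou: Zhou wins 10–7.
Pham–Ahmed: Ahmed 15–2.
Pham–Kwan: Kwan 9–8.
Pham–Mbeki: Pham 10–7.
Pham vs Zhou: Zhou, 15–2.
Ahmed–Kwan: Ahmed 12–5.
Ahmed vs Mbeki: Ahmed wins 12–5.
Ahmed vs Zhou: Zhou, 11–6.
Kwan vs Mbeki: Kwan, 13–4.
Kwan vs Zhou: Zhou wins 11–6.
Mbeki–Zhou: Zhou 10–7.
Only Zhou has no losses; Zhou is the Condorcet winner.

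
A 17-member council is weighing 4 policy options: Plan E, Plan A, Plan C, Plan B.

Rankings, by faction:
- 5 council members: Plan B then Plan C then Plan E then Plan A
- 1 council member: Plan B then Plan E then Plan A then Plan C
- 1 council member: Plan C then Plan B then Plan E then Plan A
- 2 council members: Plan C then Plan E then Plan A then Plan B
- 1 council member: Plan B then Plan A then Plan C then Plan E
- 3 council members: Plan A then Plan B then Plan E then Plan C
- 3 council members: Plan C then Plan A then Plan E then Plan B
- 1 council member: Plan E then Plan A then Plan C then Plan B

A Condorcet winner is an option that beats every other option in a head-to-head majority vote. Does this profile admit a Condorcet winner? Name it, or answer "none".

Pairwise majorities:
Plan E vs Plan A: Plan E wins 10–7.
Plan E vs Plan C: Plan C, 12–5.
Plan E–Plan B: Plan B 11–6.
Plan A–Plan C: Plan C 11–6.
Plan A vs Plan B: Plan A wins 9–8.
Plan C vs Plan B: Plan B wins 10–7.
Each option drops at least one matchup (Plan E loses to Plan C; Plan A loses to Plan E; Plan C loses to Plan B; Plan B loses to Plan A); the cycle Plan E → Plan A → Plan B → Plan E rules out a Condorcet winner.

none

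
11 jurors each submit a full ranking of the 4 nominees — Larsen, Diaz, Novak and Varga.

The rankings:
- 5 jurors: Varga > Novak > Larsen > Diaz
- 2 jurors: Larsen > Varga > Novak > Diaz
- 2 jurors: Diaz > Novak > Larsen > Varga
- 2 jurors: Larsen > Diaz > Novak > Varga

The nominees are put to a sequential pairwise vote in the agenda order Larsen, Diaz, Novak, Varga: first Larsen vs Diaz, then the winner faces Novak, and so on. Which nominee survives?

Round 1: Larsen vs Diaz — 9–2, Larsen advances.
Round 2: Larsen vs Novak — 4–7, Novak advances.
Round 3: Novak vs Varga — 4–7, Varga advances.
The agenda winner is Varga.

Varga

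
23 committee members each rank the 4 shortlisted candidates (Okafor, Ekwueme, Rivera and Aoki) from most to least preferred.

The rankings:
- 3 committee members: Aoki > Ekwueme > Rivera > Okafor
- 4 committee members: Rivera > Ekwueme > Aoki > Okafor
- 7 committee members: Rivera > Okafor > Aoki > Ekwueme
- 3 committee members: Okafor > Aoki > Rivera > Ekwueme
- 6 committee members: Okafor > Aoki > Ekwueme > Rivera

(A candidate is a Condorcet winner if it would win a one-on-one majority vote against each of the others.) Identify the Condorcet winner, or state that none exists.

Pairwise majorities:
Okafor vs Ekwueme: Okafor wins 16–7.
Okafor vs Rivera: Rivera, 14–9.
Okafor vs Aoki: Okafor, 16–7.
Ekwueme–Rivera: Rivera 14–9.
Ekwueme vs Aoki: Aoki, 19–4.
Rivera vs Aoki: Aoki wins 12–11.
No candidate is unbeaten: Okafor loses to Rivera; Ekwueme loses to Okafor; Rivera loses to Aoki; Aoki loses to Okafor. In particular Okafor → Aoki → Rivera → Okafor is a majority cycle — no Condorcet winner exists.

none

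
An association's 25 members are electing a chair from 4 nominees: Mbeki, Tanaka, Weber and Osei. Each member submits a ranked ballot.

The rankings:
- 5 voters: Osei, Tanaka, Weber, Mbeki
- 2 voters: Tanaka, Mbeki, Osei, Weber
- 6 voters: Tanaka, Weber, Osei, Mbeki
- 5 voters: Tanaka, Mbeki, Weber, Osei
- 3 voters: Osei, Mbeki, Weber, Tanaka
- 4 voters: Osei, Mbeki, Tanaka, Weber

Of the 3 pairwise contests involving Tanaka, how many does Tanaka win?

Tanaka against each rival (25 voters):
Tanaka vs Mbeki: 18 to 7, Tanaka.
Tanaka vs Weber: Tanaka wins 22–3.
Tanaka vs Osei: 2+6+5 = 13 for Tanaka, 12 for Osei — Tanaka by 13–12.
Tanaka beats Mbeki, Weber, Osei — 3 pairwise wins.

3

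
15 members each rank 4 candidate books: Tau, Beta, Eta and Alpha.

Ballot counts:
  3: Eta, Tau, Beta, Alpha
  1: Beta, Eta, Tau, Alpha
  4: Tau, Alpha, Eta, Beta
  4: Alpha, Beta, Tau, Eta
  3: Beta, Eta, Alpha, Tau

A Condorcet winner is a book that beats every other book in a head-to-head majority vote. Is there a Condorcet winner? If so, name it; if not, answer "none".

Check each pair by majority over 15 ballots:
Tau–Beta: Beta 8–7.
Tau–Eta: Tau 8–7.
Tau vs Alpha: Tau, 8–7.
Beta vs Eta: Beta wins 8–7.
Beta–Alpha: Alpha 8–7.
Eta vs Alpha: Alpha, 8–7.
Each book drops at least one matchup (Tau loses to Beta; Beta loses to Alpha; Eta loses to Tau; Alpha loses to Tau); the cycle Tau beats Alpha beats Beta beats Tau rules out a Condorcet winner.

none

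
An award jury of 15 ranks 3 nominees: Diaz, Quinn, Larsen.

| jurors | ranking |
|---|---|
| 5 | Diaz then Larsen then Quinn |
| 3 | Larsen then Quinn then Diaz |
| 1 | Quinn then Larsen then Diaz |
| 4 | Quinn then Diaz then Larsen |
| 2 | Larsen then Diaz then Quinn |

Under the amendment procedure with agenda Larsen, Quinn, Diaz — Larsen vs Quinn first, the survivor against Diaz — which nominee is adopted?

Diaz

Round 1: Larsen vs Quinn — 10–5, Larsen advances.
Round 2: Larsen vs Diaz — 6–9, Diaz advances.
Diaz survives the agenda.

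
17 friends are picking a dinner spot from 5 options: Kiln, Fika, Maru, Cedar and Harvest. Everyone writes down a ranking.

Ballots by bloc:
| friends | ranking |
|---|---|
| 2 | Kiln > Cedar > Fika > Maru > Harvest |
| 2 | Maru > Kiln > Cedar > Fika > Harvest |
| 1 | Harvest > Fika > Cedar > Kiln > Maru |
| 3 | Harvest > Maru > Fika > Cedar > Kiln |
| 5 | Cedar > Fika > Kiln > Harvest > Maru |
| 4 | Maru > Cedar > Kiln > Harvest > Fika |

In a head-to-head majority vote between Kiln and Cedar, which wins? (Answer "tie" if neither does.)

Cedar

Ballots ranking Kiln above Cedar: 2 + 2 = 4.
Ballots ranking Cedar above Kiln: 17 − 4 = 13.
Cedar wins the head-to-head 13–4.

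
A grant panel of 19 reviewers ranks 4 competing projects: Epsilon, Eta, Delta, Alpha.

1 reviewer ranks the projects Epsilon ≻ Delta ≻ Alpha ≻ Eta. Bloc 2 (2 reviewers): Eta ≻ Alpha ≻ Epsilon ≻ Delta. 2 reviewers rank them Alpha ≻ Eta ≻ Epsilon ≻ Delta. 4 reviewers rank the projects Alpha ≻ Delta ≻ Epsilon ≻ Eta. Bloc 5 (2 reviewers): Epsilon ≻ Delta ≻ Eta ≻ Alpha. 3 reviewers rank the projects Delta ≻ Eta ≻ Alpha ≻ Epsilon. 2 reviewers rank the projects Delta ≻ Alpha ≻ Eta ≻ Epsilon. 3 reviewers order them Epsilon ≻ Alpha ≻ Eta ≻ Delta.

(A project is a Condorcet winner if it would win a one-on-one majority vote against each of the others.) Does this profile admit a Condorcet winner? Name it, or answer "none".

Head-to-head results (19 reviewers):
Epsilon vs Eta: 10 to 9, Epsilon.
Epsilon vs Delta: Epsilon is ranked higher on 1+2+2+2+3 = 10 ballots, Delta on 9. Epsilon wins 10–9.
Epsilon vs Alpha: 1+2+3 = 6 for Epsilon, 13 for Alpha — Alpha by 13–6.
Eta vs Delta: 2+2+3 = 7 for Eta, 12 for Delta — Delta by 12–7.
Eta vs Alpha: Eta is ranked higher on 2+2+3 = 7 ballots, Alpha on 12. Alpha wins 12–7.
Delta vs Alpha: 8 to 11, Alpha.
Alpha beats each of Epsilon, Eta, Delta — Alpha is the Condorcet winner.

Alpha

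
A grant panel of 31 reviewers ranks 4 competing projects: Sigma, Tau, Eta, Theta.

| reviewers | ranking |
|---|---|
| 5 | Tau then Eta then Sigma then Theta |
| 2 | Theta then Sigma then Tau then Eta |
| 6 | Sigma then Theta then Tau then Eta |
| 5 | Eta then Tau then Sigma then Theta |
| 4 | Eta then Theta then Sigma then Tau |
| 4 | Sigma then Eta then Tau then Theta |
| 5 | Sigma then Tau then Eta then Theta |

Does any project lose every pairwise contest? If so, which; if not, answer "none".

Pairwise majorities:
Sigma vs Tau: 21 to 10, Sigma.
Sigma vs Eta: Sigma is ranked higher on 2+6+4+5 = 17 ballots, Eta on 14. Sigma wins 17–14.
Sigma vs Theta: Sigma wins 25–6.
Tau vs Eta: Tau, 18–13.
Tau–Theta: Tau 19–12.
Eta vs Theta: 23 to 8, Eta.
Only Theta has no wins; Theta is the Condorcet loser.

Theta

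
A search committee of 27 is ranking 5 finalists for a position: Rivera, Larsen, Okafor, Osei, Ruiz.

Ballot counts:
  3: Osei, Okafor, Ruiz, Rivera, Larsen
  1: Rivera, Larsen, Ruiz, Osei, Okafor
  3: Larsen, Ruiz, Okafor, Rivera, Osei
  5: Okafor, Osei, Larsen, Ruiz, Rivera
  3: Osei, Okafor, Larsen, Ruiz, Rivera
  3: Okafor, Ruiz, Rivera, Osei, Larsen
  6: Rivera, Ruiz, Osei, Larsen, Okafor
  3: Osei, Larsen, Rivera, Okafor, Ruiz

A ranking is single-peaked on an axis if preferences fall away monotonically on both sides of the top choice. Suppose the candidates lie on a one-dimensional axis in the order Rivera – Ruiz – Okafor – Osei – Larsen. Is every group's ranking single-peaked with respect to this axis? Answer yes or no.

Axis positions: Rivera=1, Ruiz=2, Okafor=3, Osei=4, Larsen=5.
Group 1 (peak Osei at position 4): ranking walks positions 4-3-2-1-5, expanding outward from the peak — single-peaked.
Group 2: ranking walks positions 1-5-2-4-3; Larsen is ranked above Ruiz even though Ruiz lies between Larsen and the peak Rivera on the axis — preferences dip and rise again. Not single-peaked.
Group 3: ranking walks positions 5-2-3-1-4; Ruiz is ranked above Osei even though Osei lies between Ruiz and the peak Larsen on the axis — preferences dip and rise again. Not single-peaked.
Group 4 (peak Okafor at position 3): ranking walks positions 3-4-5-2-1, expanding outward from the peak — single-peaked.
Group 5 (peak Osei at position 4): ranking walks positions 4-3-5-2-1, expanding outward from the peak — single-peaked.
Group 6 (peak Okafor at position 3): ranking walks positions 3-2-1-4-5, expanding outward from the peak — single-peaked.
Group 7: ranking walks positions 1-2-4-5-3; Osei is ranked above Okafor even though Okafor lies between Osei and the peak Rivera on the axis — preferences dip and rise again. Not single-peaked.
Group 8: ranking walks positions 4-5-1-3-2; Rivera is ranked above Okafor even though Okafor lies between Rivera and the peak Osei on the axis — preferences dip and rise again. Not single-peaked.
Group 2 violates single-peakedness, so the profile is not single-peaked on this axis.

no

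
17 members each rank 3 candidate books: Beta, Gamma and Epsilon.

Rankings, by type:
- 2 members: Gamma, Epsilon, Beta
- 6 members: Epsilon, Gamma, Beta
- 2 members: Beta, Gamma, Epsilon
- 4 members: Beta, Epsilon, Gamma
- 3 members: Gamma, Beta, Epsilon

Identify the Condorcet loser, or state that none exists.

Pairwise majorities:
Beta vs Gamma: Beta preferred on 2+4 = 6 ballots; Gamma wins 11–6.
Beta–Epsilon: Beta 9–8.
Gamma vs Epsilon: Epsilon, 10–7.
No book is winless: Beta beats Epsilon; Gamma beats Beta; Epsilon beats Gamma. There is no Condorcet loser.

none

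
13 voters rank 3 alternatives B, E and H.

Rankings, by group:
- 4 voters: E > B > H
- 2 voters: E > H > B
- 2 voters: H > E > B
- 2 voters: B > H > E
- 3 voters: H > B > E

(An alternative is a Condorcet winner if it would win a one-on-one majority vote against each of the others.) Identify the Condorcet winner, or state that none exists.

H

Check each pair by majority over 13 ballots:
B–E: E 8–5.
B vs H: H wins 7–6.
E vs H: H wins 7–6.
H defeats every rival head-to-head and is the Condorcet winner.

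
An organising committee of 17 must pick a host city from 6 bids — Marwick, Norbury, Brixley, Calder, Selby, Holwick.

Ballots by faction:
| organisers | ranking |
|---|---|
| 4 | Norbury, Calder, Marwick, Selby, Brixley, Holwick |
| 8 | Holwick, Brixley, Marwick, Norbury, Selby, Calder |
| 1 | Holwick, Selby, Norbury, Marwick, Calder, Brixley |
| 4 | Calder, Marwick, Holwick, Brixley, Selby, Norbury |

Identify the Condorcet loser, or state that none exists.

none

Pairwise majorities:
Marwick vs Norbury: Marwick wins 12–5.
Marwick vs Brixley: 9 to 8, Marwick.
Marwick vs Calder: 8+1 = 9 for Marwick, 8 for Calder — Marwick by 9–8.
Marwick vs Selby: Marwick, 16–1.
Marwick–Holwick: Holwick 9–8.
Norbury vs Brixley: Brixley, 12–5.
Norbury vs Calder: Norbury wins 13–4.
Norbury–Selby: Norbury 12–5.
Norbury vs Holwick: Norbury preferred on 4 ballots; Holwick wins 13–4.
Brixley vs Calder: Calder, 9–8.
Brixley vs Selby: Brixley, 12–5.
Brixley vs Holwick: Brixley preferred on 4 ballots; Holwick wins 13–4.
Calder vs Selby: Selby, 9–8.
Calder vs Holwick: 8 to 9, Holwick.
Selby–Holwick: Holwick 13–4.
Each city has at least one pairwise win (Marwick beats Norbury; Norbury beats Calder; Brixley beats Norbury; Calder beats Brixley; Selby beats Calder; Holwick beats Marwick) — no Condorcet loser.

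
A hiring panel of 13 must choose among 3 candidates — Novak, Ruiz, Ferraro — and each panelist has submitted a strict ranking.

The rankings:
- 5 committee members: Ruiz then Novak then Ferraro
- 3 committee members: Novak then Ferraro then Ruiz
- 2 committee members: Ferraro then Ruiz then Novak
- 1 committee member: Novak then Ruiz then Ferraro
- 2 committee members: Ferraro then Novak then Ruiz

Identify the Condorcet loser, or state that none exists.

none

Pairwise majorities:
Novak vs Ruiz: Ruiz, 7–6.
Novak vs Ferraro: 5+3+1 = 9 for Novak, 4 for Ferraro — Novak by 9–4.
Ruiz vs Ferraro: Ruiz preferred on 5+1 = 6 ballots; Ferraro wins 7–6.
No candidate is winless: Novak beats Ferraro; Ruiz beats Novak; Ferraro beats Ruiz. There is no Condorcet loser.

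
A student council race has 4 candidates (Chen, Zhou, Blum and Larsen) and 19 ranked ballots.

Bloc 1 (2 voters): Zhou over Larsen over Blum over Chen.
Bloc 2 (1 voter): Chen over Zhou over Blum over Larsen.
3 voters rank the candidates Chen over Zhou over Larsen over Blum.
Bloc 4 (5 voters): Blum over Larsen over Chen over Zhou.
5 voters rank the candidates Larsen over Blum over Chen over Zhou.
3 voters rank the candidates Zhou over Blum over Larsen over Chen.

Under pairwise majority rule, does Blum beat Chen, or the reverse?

Blum

Ballots ranking Blum above Chen: 2 + 5 + 5 + 3 = 15.
Ballots ranking Chen above Blum: 19 − 15 = 4.
Blum wins the head-to-head 15–4.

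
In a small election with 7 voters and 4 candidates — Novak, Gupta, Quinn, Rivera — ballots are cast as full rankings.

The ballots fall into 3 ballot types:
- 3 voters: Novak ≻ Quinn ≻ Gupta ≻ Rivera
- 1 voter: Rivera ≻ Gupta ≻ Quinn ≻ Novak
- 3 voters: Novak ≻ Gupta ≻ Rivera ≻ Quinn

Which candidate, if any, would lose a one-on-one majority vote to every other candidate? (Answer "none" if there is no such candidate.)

Quinn

Head-to-head results (7 voters):
Novak vs Gupta: 6 to 1, Novak.
Novak vs Quinn: Novak, 6–1.
Novak vs Rivera: 6 to 1, Novak.
Gupta vs Quinn: 4 to 3, Gupta.
Gupta–Rivera: Gupta 6–1.
Quinn vs Rivera: Quinn preferred on 3 ballots; Rivera wins 4–3.
Only Quinn has no wins; Quinn is the Condorcet loser.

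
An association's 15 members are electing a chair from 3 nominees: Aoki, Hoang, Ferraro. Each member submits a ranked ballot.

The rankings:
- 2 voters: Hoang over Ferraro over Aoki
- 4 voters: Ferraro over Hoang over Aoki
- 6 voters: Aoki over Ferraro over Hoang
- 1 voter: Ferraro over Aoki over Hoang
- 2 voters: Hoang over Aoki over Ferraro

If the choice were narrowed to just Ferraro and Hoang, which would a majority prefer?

Ballots ranking Ferraro above Hoang: 4 + 6 + 1 = 11.
Ballots ranking Hoang above Ferraro: 15 − 11 = 4.
Ferraro wins the head-to-head 11–4.

Ferraro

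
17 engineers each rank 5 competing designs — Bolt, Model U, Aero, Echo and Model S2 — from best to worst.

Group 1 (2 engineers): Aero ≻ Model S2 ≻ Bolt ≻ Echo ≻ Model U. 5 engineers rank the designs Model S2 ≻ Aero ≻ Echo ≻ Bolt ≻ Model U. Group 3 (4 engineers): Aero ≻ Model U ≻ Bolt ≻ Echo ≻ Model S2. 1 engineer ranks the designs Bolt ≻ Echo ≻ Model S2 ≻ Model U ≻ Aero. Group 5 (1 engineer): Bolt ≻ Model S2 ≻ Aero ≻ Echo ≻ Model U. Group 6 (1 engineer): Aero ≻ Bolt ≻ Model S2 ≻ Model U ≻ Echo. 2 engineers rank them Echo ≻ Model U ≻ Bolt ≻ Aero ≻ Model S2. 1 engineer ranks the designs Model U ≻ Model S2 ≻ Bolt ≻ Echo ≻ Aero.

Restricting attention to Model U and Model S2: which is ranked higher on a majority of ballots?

Model S2

Ballots ranking Model U above Model S2: 4 + 2 + 1 = 7.
Ballots ranking Model S2 above Model U: 17 − 7 = 10.
Model S2 wins the head-to-head 10–7.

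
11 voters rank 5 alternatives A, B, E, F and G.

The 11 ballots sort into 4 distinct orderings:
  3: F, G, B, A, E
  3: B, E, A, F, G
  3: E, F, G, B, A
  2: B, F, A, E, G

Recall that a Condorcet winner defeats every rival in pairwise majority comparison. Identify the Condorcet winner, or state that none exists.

none

Pairwise majorities:
A vs B: 0 to 11, B.
A vs E: 5 to 6, E.
A vs F: A is ranked higher on 3 ballots, F on 8. F wins 8–3.
A vs G: A is ranked higher on 3+2 = 5 ballots, G on 6. G wins 6–5.
B vs E: B preferred on 3+3+2 = 8 ballots; B wins 8–3.
B vs F: 5 to 6, F.
B vs G: 5 to 6, G.
E vs F: E preferred on 3+3 = 6 ballots; E wins 6–5.
E vs G: 8 to 3, E.
F vs G: 3+3+3+2 = 11 for F, 0 for G — F by 11–0.
No alternative is unbeaten: A loses to B; B loses to F; E loses to B; F loses to E; G loses to E. In particular B beats E beats F beats B is a majority cycle — no Condorcet winner exists.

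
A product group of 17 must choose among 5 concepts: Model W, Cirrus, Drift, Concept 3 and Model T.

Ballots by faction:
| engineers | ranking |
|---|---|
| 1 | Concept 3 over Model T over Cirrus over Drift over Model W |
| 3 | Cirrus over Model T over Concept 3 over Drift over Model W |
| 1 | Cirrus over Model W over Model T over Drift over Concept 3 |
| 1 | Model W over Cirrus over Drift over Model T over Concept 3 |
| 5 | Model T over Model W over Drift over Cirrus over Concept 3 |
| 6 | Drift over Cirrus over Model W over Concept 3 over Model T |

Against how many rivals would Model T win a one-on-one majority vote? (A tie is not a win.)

3

Model T against each rival (17 engineers):
Model T–Model W: Model T 9–8.
Model T vs Cirrus: Cirrus, 11–6.
Model T vs Drift: Model T, 10–7.
Model T vs Concept 3: Model T is ranked higher on 3+1+1+5 = 10 ballots, Concept 3 on 7. Model T wins 10–7.
Model T beats Model W, Drift, Concept 3; loses to Cirrus — 3 pairwise wins.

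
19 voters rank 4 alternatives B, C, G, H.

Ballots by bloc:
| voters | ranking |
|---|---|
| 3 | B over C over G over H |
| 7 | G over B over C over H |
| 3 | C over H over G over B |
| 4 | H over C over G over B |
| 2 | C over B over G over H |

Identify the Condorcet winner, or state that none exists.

none

Head-to-head results (19 voters):
B vs C: 3+7 = 10 for B, 9 for C — B by 10–9.
B vs G: G wins 14–5.
B vs H: 3+7+2 = 12 for B, 7 for H — B by 12–7.
C vs G: C, 12–7.
C vs H: C, 15–4.
G vs H: 3+7+2 = 12 for G, 7 for H — G by 12–7.
Each alternative drops at least one matchup (B loses to G; C loses to B; G loses to C; H loses to B); the cycle B → C → G → B rules out a Condorcet winner.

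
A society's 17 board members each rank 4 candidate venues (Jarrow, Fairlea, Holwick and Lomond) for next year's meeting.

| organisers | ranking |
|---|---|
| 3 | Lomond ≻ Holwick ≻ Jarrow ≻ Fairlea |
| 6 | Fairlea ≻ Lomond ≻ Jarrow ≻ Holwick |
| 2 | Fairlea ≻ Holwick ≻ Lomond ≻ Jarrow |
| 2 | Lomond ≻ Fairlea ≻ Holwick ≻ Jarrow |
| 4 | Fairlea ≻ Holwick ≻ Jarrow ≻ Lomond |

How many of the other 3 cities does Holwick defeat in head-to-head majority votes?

Holwick against each rival (17 organisers):
Holwick vs Jarrow: 11 to 6, Holwick.
Holwick vs Fairlea: 3 for Holwick, 14 for Fairlea — Fairlea by 14–3.
Holwick vs Lomond: Lomond, 11–6.
Holwick beats Jarrow; loses to Fairlea, Lomond — 1 pairwise win.

1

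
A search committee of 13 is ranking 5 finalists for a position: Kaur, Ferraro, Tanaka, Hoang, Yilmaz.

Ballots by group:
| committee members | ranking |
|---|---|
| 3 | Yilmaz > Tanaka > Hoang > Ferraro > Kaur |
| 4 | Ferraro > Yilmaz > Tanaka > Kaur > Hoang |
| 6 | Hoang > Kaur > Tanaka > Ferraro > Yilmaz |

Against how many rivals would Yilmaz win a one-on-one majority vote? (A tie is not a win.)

3

Yilmaz against each rival (13 committee members):
Yilmaz vs Kaur: Yilmaz preferred on 3+4 = 7 ballots; Yilmaz wins 7–6.
Yilmaz vs Ferraro: Ferraro wins 10–3.
Yilmaz–Tanaka: Yilmaz 7–6.
Yilmaz–Hoang: Yilmaz 7–6.
Yilmaz beats Kaur, Tanaka, Hoang; loses to Ferraro — 3 pairwise wins.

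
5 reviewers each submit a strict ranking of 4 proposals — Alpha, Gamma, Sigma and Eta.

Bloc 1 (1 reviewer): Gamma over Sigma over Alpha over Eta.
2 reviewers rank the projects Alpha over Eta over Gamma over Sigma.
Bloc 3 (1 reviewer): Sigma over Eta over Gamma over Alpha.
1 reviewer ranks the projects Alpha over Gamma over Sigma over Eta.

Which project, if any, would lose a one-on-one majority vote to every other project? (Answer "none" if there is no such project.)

Pairwise majorities:
Alpha vs Gamma: 2+1 = 3 for Alpha, 2 for Gamma — Alpha by 3–2.
Alpha–Sigma: Alpha 3–2.
Alpha vs Eta: Alpha wins 4–1.
Gamma vs Sigma: Gamma wins 4–1.
Gamma vs Eta: Gamma preferred on 1+1 = 2 ballots; Eta wins 3–2.
Sigma vs Eta: Sigma preferred on 1+1+1 = 3 ballots; Sigma wins 3–2.
Every project wins at least one matchup (Alpha beats Gamma; Gamma beats Sigma; Sigma beats Eta; Eta beats Gamma), so there is no Condorcet loser.

none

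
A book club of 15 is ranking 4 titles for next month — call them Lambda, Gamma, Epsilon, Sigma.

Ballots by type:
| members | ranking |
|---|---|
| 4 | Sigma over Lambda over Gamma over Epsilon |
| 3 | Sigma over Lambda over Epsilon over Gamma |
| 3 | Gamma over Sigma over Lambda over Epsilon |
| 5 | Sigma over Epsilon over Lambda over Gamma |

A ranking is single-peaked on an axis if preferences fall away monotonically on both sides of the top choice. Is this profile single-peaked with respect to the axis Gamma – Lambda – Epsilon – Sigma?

no

Axis positions: Gamma=1, Lambda=2, Epsilon=3, Sigma=4.
Type 1: ranking walks positions 4-2-1-3; Lambda is ranked above Epsilon even though Epsilon lies between Lambda and the peak Sigma on the axis — preferences dip and rise again. Not single-peaked.
Type 2: ranking walks positions 4-2-3-1; Lambda is ranked above Epsilon even though Epsilon lies between Lambda and the peak Sigma on the axis — preferences dip and rise again. Not single-peaked.
Type 3: ranking walks positions 1-4-2-3; Sigma is ranked above Lambda even though Lambda lies between Sigma and the peak Gamma on the axis — preferences dip and rise again. Not single-peaked.
Type 4 (peak Sigma at position 4): ranking walks positions 4-3-2-1, expanding outward from the peak — single-peaked.
Type 1 violates single-peakedness, so the profile is not single-peaked on this axis.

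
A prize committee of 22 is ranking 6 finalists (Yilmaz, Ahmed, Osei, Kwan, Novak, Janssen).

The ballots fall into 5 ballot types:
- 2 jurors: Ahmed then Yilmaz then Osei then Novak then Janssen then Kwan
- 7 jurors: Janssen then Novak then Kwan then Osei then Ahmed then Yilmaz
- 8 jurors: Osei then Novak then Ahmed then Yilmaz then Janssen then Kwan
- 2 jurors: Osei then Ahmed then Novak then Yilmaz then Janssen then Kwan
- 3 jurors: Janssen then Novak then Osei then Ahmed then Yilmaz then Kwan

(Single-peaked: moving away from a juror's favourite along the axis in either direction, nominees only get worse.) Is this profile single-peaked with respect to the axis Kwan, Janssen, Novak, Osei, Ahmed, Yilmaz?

yes

Axis positions: Kwan=1, Janssen=2, Novak=3, Osei=4, Ahmed=5, Yilmaz=6.
Ballot type 1 (peak Ahmed at position 5): ranking walks positions 5-6-4-3-2-1, expanding outward from the peak — single-peaked.
Ballot type 2 (peak Janssen at position 2): ranking walks positions 2-3-1-4-5-6, expanding outward from the peak — single-peaked.
Ballot type 3 (peak Osei at position 4): ranking walks positions 4-3-5-6-2-1, expanding outward from the peak — single-peaked.
Ballot type 4 (peak Osei at position 4): ranking walks positions 4-5-3-6-2-1, expanding outward from the peak — single-peaked.
Ballot type 5 (peak Janssen at position 2): ranking walks positions 2-3-4-5-6-1, expanding outward from the peak — single-peaked.
Every ranking is single-peaked on this axis.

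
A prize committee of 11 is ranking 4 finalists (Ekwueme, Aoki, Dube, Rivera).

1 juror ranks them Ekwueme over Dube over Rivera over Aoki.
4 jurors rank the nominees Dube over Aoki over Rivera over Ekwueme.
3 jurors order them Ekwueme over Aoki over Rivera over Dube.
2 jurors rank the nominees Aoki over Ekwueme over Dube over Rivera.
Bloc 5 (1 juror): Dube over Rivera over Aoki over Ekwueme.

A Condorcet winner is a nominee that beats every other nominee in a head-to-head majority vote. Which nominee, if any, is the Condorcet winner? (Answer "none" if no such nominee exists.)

none

Check each pair by majority over 11 ballots:
Ekwueme vs Aoki: 4 to 7, Aoki.
Ekwueme vs Dube: Ekwueme preferred on 1+3+2 = 6 ballots; Ekwueme wins 6–5.
Ekwueme vs Rivera: 6 to 5, Ekwueme.
Aoki vs Dube: Aoki is ranked higher on 3+2 = 5 ballots, Dube on 6. Dube wins 6–5.
Aoki vs Rivera: 4+3+2 = 9 for Aoki, 2 for Rivera — Aoki by 9–2.
Dube vs Rivera: 1+4+2+1 = 8 for Dube, 3 for Rivera — Dube by 8–3.
Each nominee drops at least one matchup (Ekwueme loses to Aoki; Aoki loses to Dube; Dube loses to Ekwueme; Rivera loses to Ekwueme); the cycle Ekwueme → Dube → Aoki → Ekwueme rules out a Condorcet winner.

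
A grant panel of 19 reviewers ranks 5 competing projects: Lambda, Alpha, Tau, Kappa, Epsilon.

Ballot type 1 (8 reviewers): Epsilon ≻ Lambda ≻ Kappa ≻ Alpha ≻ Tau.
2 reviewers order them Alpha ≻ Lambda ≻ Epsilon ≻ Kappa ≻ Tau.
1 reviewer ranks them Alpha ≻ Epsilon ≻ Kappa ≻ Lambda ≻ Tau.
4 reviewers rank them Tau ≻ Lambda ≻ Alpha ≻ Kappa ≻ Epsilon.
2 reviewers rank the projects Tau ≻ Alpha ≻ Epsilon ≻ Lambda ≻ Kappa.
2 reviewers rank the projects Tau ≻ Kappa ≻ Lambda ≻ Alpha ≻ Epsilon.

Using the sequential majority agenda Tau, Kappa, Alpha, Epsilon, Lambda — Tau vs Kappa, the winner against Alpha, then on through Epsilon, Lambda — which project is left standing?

Round 1: Tau vs Kappa — 8–11, Kappa advances.
Round 2: Kappa vs Alpha — 10–9, Kappa advances.
Round 3: Kappa vs Epsilon — 6–13, Epsilon advances.
Round 4: Epsilon vs Lambda — 11–8, Epsilon advances.
The agenda winner is Epsilon.

Epsilon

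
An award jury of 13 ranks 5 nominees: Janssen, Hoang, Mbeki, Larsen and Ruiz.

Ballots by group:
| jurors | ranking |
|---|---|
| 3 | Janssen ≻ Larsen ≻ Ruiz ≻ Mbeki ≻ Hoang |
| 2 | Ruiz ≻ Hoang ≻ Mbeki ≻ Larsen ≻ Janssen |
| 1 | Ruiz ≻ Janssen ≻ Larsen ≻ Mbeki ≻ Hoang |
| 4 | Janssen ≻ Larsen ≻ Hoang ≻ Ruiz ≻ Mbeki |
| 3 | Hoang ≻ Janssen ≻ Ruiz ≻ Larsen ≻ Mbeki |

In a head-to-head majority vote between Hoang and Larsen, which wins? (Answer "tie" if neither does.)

Larsen

Ballots ranking Hoang above Larsen: 2 + 3 = 5.
Ballots ranking Larsen above Hoang: 13 − 5 = 8.
Larsen wins the head-to-head 8–5.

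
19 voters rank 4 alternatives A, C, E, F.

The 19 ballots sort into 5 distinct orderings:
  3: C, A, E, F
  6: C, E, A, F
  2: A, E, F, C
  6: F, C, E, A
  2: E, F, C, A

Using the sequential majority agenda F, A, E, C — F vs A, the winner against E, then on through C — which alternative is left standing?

Round 1: F vs A — 8–11, A advances.
Round 2: A vs E — 5–14, E advances.
Round 3: E vs C — 4–15, C advances.
The agenda winner is C.

C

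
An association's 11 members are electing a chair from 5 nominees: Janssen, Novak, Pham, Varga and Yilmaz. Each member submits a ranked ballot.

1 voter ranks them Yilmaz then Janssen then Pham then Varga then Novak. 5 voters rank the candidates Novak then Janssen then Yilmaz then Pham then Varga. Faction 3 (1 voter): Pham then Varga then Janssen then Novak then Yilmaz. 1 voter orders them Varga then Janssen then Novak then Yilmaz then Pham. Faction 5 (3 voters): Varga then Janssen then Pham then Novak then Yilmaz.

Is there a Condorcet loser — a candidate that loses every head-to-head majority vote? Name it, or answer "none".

none

Head-to-head results (11 voters):
Janssen vs Novak: Janssen preferred on 1+1+1+3 = 6 ballots; Janssen wins 6–5.
Janssen vs Pham: Janssen wins 10–1.
Janssen–Varga: Janssen 6–5.
Janssen vs Yilmaz: Janssen, 10–1.
Novak vs Pham: Novak is ranked higher on 5+1 = 6 ballots, Pham on 5. Novak wins 6–5.
Novak vs Varga: Novak preferred on 5 ballots; Varga wins 6–5.
Novak vs Yilmaz: Novak wins 10–1.
Pham vs Varga: Pham wins 7–4.
Pham vs Yilmaz: Pham preferred on 1+3 = 4 ballots; Yilmaz wins 7–4.
Varga vs Yilmaz: Varga is ranked higher on 1+1+3 = 5 ballots, Yilmaz on 6. Yilmaz wins 6–5.
Every candidate wins at least one matchup (Janssen beats Novak; Novak beats Pham; Pham beats Varga; Varga beats Novak; Yilmaz beats Pham), so there is no Condorcet loser.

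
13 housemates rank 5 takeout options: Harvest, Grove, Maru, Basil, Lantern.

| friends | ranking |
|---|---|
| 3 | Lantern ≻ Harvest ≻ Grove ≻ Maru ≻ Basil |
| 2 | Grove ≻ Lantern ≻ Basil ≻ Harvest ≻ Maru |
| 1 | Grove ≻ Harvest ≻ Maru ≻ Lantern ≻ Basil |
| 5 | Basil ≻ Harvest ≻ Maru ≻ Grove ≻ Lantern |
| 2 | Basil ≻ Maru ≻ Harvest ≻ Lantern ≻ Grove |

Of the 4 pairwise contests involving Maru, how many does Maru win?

2

Maru against each rival (13 friends):
Maru vs Harvest: Harvest wins 11–2.
Maru vs Grove: Maru, 7–6.
Maru vs Basil: 3+1 = 4 for Maru, 9 for Basil — Basil by 9–4.
Maru–Lantern: Maru 8–5.
Maru beats Grove, Lantern; loses to Harvest, Basil — 2 pairwise wins.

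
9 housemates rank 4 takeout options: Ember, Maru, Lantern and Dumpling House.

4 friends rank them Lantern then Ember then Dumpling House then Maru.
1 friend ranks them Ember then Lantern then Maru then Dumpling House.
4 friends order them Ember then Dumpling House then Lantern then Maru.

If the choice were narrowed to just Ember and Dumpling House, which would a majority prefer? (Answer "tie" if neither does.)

Ember

Ballots ranking Ember above Dumpling House: 4 + 1 + 4 = 9.
Ballots ranking Dumpling House above Ember: 9 − 9 = 0.
Ember wins the head-to-head 9–0.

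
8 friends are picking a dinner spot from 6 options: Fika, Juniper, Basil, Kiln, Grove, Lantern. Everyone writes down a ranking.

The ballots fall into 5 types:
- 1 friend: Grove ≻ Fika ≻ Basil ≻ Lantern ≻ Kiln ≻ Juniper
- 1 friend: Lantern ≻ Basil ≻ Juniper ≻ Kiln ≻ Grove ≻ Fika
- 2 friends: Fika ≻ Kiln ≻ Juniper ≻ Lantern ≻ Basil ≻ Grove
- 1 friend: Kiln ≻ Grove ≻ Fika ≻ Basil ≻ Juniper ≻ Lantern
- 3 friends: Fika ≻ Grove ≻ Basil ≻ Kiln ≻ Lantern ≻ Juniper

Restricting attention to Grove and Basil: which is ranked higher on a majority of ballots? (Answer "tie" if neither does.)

Ballots ranking Grove above Basil: 1 + 1 + 3 = 5.
Ballots ranking Basil above Grove: 8 − 5 = 3.
Grove wins the head-to-head 5–3.

Grove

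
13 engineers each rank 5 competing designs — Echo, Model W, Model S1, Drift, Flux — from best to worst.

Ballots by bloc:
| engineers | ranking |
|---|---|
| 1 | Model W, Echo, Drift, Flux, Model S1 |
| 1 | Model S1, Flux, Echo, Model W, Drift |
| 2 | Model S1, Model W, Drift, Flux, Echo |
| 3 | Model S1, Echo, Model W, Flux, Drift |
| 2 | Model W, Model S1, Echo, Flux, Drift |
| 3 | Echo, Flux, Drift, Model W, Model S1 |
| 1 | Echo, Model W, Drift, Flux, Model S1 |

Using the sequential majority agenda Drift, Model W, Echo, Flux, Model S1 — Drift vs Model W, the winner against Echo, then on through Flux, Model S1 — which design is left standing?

Round 1: Drift vs Model W — 3–10, Model W advances.
Round 2: Model W vs Echo — 5–8, Echo advances.
Round 3: Echo vs Flux — 10–3, Echo advances.
Round 4: Echo vs Model S1 — 5–8, Model S1 advances.
The agenda winner is Model S1.

Model S1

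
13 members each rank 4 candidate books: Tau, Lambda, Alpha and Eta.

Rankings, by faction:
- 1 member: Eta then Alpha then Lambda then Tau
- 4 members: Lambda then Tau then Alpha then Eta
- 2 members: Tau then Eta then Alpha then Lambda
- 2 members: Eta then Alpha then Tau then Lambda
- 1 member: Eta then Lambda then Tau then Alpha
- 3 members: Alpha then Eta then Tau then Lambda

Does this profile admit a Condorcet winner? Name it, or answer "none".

none

Check each pair by majority over 13 ballots:
Tau vs Lambda: 7 to 6, Tau.
Tau vs Alpha: 7 to 6, Tau.
Tau vs Eta: Tau is ranked higher on 4+2 = 6 ballots, Eta on 7. Eta wins 7–6.
Lambda vs Alpha: 4+1 = 5 for Lambda, 8 for Alpha — Alpha by 8–5.
Lambda vs Eta: Lambda preferred on 4 ballots; Eta wins 9–4.
Alpha vs Eta: 7 to 6, Alpha.
Each book drops at least one matchup (Tau loses to Eta; Lambda loses to Tau; Alpha loses to Tau; Eta loses to Alpha); the cycle Tau > Alpha > Eta > Tau rules out a Condorcet winner.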